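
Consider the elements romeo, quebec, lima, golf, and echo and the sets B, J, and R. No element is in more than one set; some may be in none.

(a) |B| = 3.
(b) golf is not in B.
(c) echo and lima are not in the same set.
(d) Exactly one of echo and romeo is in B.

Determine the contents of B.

B = {lima, quebec, romeo}

From (b): golf ∉ B.
Suppose romeo ∉ B: no assignment then satisfies all the clues, so romeo ∈ B.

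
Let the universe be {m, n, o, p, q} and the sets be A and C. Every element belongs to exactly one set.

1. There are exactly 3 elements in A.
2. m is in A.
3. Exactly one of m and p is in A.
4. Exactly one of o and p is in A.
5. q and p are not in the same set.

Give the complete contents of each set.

A = {m, o, q}; C = {n, p}

From (2): m ∈ A.
(3) (exactly one): p ∉ A.
(4) (exactly one): o ∈ A.
Only one set left: p ∈ C.
(5): q ∉ C.
Only one set left: q ∈ A.
(1): A already has 3, so the rest are out.
Only one set left: n ∈ C.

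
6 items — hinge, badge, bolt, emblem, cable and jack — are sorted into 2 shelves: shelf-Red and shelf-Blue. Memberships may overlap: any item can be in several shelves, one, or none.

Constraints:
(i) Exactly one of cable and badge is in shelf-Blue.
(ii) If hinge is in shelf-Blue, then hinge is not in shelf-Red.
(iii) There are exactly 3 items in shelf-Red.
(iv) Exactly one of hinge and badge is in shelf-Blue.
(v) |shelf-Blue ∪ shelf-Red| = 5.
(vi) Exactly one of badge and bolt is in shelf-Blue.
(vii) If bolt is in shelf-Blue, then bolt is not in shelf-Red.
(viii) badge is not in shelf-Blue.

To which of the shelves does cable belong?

cable: shelf-Blue, shelf-Red

From (viii): badge ∉ shelf-Blue.
(i) (exactly one): cable ∈ shelf-Blue.
(iv) (exactly one): hinge ∈ shelf-Blue.
(vi) (exactly one): bolt ∈ shelf-Blue.
(vii): bolt ∉ shelf-Red.
(ii): hinge ∉ shelf-Red.
Suppose cable ∉ shelf-Red: no assignment then satisfies all the clues, so cable ∈ shelf-Red.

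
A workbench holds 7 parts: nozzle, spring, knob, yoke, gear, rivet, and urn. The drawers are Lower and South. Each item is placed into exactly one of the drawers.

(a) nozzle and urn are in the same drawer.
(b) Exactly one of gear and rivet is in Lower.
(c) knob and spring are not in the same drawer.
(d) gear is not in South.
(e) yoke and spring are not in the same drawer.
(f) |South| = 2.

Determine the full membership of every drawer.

Lower = {gear, knob, nozzle, urn, yoke}; South = {rivet, spring}

From (d): gear ∉ South.
Only one drawer left: gear ∈ Lower.
(b) (exactly one): rivet ∉ Lower.
Only one drawer left: rivet ∈ South.
Suppose nozzle ∉ Lower: no assignment then satisfies all the clues, so nozzle ∈ Lower.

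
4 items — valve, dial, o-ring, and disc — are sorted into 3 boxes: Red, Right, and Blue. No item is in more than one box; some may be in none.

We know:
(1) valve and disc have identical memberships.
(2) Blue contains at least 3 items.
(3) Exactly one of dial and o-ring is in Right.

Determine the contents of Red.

Red = {}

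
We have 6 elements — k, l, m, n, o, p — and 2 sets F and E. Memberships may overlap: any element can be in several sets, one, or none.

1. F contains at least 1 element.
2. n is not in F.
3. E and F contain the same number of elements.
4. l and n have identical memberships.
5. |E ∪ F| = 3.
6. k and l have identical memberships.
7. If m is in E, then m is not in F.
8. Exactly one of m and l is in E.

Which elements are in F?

F = {o, p}

From (2): n ∉ F.
(4): l matches n: l ∉ F.
(6): k matches l: k ∉ F.
Suppose m ∈ F: no assignment then satisfies all the clues, so m ∉ F.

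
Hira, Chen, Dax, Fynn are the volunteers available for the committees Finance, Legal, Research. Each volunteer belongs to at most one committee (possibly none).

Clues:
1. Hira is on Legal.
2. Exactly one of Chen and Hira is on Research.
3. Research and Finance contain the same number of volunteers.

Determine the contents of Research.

Research = {Chen}

From (1): Hira ∈ Legal.
(2) (exactly one): Chen ∈ Research.
Suppose Dax ∈ Research: no assignment then satisfies all the clues, so Dax ∉ Research.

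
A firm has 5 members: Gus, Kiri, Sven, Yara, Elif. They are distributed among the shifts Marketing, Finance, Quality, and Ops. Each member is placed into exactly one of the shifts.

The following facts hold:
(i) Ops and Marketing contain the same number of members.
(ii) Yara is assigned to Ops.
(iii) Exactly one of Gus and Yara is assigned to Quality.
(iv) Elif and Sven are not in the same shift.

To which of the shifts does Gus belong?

Gus: Quality

From (ii): Yara ∈ Ops.
(iii) (exactly one): Gus ∈ Quality.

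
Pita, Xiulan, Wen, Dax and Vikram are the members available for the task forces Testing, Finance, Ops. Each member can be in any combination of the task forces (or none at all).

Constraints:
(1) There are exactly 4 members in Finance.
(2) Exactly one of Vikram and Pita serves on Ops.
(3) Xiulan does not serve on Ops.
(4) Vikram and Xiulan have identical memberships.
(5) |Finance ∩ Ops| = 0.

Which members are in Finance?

From (3): Xiulan ∉ Ops.
(4): Vikram matches Xiulan: Vikram ∉ Ops.
(2) (exactly one): Pita ∈ Ops.
Suppose Pita ∈ Finance: no assignment then satisfies all the clues, so Pita ∉ Finance.

Finance = {Dax, Vikram, Wen, Xiulan}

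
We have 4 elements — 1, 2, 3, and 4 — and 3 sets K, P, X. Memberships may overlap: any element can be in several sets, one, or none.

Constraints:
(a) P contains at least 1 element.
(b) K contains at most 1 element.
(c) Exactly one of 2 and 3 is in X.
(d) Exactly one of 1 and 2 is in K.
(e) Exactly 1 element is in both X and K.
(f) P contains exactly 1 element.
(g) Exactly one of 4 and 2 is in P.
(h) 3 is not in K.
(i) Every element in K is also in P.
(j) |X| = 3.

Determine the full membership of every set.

K = {2}; P = {2}; X = {1, 2, 4}

From (h): 3 ∉ K.
Suppose 1 ∈ K: no assignment then satisfies all the clues, so 1 ∉ K.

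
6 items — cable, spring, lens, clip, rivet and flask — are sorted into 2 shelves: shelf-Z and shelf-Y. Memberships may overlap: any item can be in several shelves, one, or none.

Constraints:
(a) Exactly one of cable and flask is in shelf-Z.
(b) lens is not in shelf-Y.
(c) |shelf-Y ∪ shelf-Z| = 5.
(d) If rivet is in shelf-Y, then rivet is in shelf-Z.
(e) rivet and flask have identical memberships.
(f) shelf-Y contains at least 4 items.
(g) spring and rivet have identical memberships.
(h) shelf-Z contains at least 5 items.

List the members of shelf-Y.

shelf-Y = {clip, flask, rivet, spring}

From (b): lens ∉ shelf-Y.
Suppose cable ∈ shelf-Y: no assignment then satisfies all the clues, so cable ∉ shelf-Y.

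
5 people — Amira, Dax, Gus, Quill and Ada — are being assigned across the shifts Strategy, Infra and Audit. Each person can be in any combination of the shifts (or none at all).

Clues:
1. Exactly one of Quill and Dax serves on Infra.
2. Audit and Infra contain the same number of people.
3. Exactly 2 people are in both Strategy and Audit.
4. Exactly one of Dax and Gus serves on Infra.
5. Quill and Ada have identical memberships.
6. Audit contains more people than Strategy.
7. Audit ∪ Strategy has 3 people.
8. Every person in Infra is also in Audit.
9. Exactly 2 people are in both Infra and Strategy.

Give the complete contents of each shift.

Strategy = {Ada, Quill}; Infra = {Ada, Gus, Quill}; Audit = {Ada, Gus, Quill}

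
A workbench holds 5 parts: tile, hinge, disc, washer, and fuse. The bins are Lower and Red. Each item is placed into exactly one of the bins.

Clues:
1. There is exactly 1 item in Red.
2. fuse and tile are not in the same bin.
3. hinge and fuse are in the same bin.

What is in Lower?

Lower = {disc, fuse, hinge, washer}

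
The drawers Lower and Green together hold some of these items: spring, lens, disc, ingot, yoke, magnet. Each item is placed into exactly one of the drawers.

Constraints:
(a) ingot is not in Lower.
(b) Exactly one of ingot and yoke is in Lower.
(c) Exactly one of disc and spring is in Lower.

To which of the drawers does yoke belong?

From (a): ingot ∉ Lower.
(b) (exactly one): yoke ∈ Lower.
Only one drawer left: ingot ∈ Green.

yoke: Lower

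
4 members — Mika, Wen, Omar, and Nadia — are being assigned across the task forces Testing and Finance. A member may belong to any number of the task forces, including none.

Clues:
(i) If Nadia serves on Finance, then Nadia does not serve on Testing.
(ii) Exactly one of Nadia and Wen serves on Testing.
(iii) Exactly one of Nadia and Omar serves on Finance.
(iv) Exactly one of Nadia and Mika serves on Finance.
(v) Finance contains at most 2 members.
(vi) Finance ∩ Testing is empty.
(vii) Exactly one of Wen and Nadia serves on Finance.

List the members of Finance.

Finance = {Nadia}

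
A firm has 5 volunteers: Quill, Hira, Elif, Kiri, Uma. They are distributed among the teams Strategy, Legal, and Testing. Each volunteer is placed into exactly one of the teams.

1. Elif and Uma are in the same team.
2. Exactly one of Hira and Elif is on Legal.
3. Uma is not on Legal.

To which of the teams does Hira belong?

Hira: Legal

From (3): Uma ∉ Legal.
(1): Elif matches Uma: Elif ∉ Legal.
(2) (exactly one): Hira ∈ Legal.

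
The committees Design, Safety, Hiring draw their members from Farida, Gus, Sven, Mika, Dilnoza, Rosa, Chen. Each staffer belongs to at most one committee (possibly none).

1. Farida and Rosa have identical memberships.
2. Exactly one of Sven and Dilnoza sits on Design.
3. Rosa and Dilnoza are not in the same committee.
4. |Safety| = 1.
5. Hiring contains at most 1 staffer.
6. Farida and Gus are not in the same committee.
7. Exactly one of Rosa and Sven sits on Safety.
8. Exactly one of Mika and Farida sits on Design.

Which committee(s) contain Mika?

Mika: Design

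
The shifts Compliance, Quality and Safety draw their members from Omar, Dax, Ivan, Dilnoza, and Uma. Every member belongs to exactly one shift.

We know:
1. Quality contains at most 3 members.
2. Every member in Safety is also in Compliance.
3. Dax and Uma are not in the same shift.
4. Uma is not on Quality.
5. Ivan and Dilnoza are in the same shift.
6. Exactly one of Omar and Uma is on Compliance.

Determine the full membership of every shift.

Compliance = {Dilnoza, Ivan, Uma}; Quality = {Dax, Omar}; Safety = {}

From (4): Uma ∉ Quality.
Suppose Omar ∈ Compliance: no assignment then satisfies all the clues, so Omar ∉ Compliance.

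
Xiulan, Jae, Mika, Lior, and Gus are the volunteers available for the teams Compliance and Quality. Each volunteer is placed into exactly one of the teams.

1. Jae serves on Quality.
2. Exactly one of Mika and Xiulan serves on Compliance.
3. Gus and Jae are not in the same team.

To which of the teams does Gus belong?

Gus: Compliance

From (1): Jae ∈ Quality.
(3): Gus ∉ Quality.
Only one team left: Gus ∈ Compliance.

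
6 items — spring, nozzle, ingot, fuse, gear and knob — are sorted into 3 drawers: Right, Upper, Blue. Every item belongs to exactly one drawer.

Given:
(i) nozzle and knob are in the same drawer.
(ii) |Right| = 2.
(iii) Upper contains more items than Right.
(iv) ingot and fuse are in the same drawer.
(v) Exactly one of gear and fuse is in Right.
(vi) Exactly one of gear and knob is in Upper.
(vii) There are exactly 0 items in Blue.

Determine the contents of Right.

Right = {gear, spring}

(vii): Blue already has 0, so the rest are out.
Suppose spring ∉ Right: no assignment then satisfies all the clues, so spring ∈ Right.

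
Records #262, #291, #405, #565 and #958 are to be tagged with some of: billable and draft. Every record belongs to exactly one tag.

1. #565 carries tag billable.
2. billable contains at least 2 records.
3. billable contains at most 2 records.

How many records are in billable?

2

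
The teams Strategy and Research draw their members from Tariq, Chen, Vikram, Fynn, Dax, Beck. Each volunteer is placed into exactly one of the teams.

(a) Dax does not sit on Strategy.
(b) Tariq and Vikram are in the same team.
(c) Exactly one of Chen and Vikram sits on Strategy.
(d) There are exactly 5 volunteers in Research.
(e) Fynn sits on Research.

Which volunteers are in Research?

Research = {Beck, Dax, Fynn, Tariq, Vikram}

From (a): Dax ∉ Strategy.
From (e): Fynn ∈ Research.
Only one team left: Dax ∈ Research.
Suppose Tariq ∉ Research: no assignment then satisfies all the clues, so Tariq ∈ Research.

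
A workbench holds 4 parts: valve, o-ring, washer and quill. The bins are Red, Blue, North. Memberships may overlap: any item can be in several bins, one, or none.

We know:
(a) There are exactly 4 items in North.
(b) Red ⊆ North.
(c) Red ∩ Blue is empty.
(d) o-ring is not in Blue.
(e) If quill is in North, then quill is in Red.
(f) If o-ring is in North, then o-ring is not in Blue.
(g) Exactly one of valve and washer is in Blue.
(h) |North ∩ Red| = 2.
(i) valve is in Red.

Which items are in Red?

Red = {quill, valve}

From (d): o-ring ∉ Blue.
From (i): valve ∈ Red.
(a): only 4 candidates remain for North, so all are in.
(c) (disjoint): valve ∉ Blue.
(e): quill ∈ Red.
(g) (exactly one): washer ∈ Blue.
(c) (disjoint): washer ∉ Red.
(c) (disjoint): quill ∉ Blue.
Suppose o-ring ∈ Red: no assignment then satisfies all the clues, so o-ring ∉ Red.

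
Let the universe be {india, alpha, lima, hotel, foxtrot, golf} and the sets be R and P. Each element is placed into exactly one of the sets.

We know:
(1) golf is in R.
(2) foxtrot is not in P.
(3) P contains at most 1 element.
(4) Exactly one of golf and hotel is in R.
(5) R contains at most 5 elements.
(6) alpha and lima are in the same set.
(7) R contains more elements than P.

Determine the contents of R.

From (1): golf ∈ R.
From (2): foxtrot ∉ P.
(4) (exactly one): hotel ∉ R.
Only one set left: hotel ∈ P.
Only one set left: foxtrot ∈ R.
(3): P already has 1, so the rest are out.
Only one set left: india ∈ R.
Only one set left: alpha ∈ R.
Only one set left: lima ∈ R.

R = {alpha, foxtrot, golf, india, lima}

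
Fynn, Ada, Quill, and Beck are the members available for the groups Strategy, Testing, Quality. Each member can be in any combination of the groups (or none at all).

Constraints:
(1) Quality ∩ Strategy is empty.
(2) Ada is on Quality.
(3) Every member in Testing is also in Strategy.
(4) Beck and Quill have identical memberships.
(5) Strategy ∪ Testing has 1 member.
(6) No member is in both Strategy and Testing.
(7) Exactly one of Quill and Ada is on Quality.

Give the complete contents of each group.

Strategy = {Fynn}; Testing = {}; Quality = {Ada}

From (2): Ada ∈ Quality.
(1) (disjoint): Ada ∉ Strategy.
(3) contrapositive: Ada ∉ Testing.
(7) (exactly one): Quill ∉ Quality.
(4): Beck matches Quill: Beck ∉ Quality.
Suppose Fynn ∉ Strategy: no assignment then satisfies all the clues, so Fynn ∈ Strategy.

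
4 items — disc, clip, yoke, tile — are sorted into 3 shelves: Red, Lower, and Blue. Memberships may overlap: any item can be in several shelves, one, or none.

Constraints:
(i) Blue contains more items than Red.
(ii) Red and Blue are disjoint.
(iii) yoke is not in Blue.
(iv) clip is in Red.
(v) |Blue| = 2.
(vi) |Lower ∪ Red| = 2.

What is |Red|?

From (iii): yoke ∉ Blue.
From (iv): clip ∈ Red.
(ii) (disjoint): clip ∉ Blue.
(v): only 2 candidates remain for Blue, so all are in.
(ii) (disjoint): disc ∉ Red.
(ii) (disjoint): tile ∉ Red.
Suppose yoke ∈ Red: no assignment then satisfies all the clues, so yoke ∉ Red.

1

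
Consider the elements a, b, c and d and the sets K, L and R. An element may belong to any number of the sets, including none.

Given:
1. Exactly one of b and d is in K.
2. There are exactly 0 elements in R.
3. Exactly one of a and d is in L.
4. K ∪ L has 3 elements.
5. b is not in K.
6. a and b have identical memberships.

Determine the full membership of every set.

K = {d}; L = {a, b}; R = {}

From (5): b ∉ K.
(1) (exactly one): d ∈ K.
(2): R already has 0, so the rest are out.
(6): a matches b: a ∉ K.
Suppose a ∉ L: no assignment then satisfies all the clues, so a ∈ L.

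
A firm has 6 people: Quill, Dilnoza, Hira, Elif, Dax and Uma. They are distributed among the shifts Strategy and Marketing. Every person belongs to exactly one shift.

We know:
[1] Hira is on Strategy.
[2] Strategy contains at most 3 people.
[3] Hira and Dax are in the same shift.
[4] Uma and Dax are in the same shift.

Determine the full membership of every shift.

Strategy = {Dax, Hira, Uma}; Marketing = {Dilnoza, Elif, Quill}

From (1): Hira ∈ Strategy.
(3): Dax matches Hira: Dax ∈ Strategy.
(4): Uma matches Dax: Uma ∈ Strategy.
(2): Strategy already has 3, so the rest are out.
Only one shift left: Quill ∈ Marketing.
Only one shift left: Dilnoza ∈ Marketing.
Only one shift left: Elif ∈ Marketing.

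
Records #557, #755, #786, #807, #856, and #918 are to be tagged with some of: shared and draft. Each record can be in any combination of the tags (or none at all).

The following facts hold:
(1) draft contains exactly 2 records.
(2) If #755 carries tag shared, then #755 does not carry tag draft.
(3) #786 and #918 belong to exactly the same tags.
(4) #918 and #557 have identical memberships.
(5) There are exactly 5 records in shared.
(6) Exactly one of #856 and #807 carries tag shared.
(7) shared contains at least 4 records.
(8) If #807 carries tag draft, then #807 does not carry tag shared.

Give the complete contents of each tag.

shared = {#557, #755, #786, #856, #918}; draft = {#807, #856}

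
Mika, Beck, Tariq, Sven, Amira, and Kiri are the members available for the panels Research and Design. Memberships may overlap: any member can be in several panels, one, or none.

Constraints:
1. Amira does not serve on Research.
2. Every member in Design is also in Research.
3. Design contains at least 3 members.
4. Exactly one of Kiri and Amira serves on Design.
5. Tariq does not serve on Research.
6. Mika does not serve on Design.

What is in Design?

From (1): Amira ∉ Research.
From (5): Tariq ∉ Research.
From (6): Mika ∉ Design.
(2) contrapositive: Tariq ∉ Design.
(2) contrapositive: Amira ∉ Design.
(3): only 3 candidates remain for Design, so all are in.
(2) with Beck ∈ Design: Beck ∈ Research.
(2) with Sven ∈ Design: Sven ∈ Research.
(2) with Kiri ∈ Design: Kiri ∈ Research.

Design = {Beck, Kiri, Sven}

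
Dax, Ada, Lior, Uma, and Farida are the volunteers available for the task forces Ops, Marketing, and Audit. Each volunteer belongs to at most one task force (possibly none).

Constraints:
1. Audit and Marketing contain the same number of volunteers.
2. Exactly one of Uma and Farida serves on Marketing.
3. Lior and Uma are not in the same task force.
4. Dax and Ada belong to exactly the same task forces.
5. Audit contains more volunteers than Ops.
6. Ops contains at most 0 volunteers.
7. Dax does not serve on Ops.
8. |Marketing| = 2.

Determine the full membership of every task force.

From (7): Dax ∉ Ops.
(4): Ada matches Dax: Ada ∉ Ops.
(6): Ops already has 0, so the rest are out.
Suppose Dax ∈ Marketing: no assignment then satisfies all the clues, so Dax ∉ Marketing.

Ops = {}; Marketing = {Farida, Lior}; Audit = {Ada, Dax}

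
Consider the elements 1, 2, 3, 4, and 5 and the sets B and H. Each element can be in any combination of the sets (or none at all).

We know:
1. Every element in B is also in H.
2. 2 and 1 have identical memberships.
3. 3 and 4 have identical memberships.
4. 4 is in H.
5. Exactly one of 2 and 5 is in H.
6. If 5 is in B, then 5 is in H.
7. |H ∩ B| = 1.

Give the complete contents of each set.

B = {5}; H = {3, 4, 5}

From (4): 4 ∈ H.
(3): 3 matches 4: 3 ∈ H.
Suppose 1 ∈ B: no assignment then satisfies all the clues, so 1 ∉ B.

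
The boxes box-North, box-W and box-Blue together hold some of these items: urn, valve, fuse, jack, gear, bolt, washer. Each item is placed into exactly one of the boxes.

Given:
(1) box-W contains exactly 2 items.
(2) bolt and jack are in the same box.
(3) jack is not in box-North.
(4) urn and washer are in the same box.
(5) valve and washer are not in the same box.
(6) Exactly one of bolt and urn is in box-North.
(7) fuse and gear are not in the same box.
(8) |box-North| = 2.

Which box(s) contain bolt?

bolt: box-Blue

From (3): jack ∉ box-North.
(2): bolt matches jack: bolt ∉ box-North.
(6) (exactly one): urn ∈ box-North.
(4): washer matches urn: washer ∈ box-North.
(5): valve ∉ box-North.
(8): box-North already has 2, so the rest are out.
Suppose bolt ∈ box-W: no assignment then satisfies all the clues, so bolt ∉ box-W.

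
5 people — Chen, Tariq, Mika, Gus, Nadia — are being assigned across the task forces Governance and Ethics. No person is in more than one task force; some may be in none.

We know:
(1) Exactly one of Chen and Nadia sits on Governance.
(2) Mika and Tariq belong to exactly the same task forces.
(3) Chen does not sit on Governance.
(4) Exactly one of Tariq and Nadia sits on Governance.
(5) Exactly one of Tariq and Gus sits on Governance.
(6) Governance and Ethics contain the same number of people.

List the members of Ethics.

Ethics = {Mika, Tariq}

From (3): Chen ∉ Governance.
(1) (exactly one): Nadia ∈ Governance.
(4) (exactly one): Tariq ∉ Governance.
(5) (exactly one): Gus ∈ Governance.
(2): Mika matches Tariq: Mika ∉ Governance.
Suppose Chen ∈ Ethics: no assignment then satisfies all the clues, so Chen ∉ Ethics.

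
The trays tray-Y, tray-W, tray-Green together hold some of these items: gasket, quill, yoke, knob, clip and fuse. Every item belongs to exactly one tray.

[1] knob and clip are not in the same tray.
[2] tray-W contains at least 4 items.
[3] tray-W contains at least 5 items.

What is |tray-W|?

5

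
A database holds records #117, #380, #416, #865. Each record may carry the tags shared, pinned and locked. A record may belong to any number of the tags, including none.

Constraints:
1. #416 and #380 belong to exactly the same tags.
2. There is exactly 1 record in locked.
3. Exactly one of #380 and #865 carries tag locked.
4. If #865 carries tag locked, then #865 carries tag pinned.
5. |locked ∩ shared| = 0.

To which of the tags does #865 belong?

#865: locked, pinned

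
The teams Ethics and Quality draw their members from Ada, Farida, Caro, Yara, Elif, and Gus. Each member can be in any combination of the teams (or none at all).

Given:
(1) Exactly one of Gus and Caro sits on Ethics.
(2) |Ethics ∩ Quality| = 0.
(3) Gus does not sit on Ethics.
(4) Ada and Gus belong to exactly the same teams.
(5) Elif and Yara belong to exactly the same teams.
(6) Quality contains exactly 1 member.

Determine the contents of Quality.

Quality = {Farida}

From (3): Gus ∉ Ethics.
(1) (exactly one): Caro ∈ Ethics.
(4): Ada matches Gus: Ada ∉ Ethics.
Suppose Ada ∈ Quality: no assignment then satisfies all the clues, so Ada ∉ Quality.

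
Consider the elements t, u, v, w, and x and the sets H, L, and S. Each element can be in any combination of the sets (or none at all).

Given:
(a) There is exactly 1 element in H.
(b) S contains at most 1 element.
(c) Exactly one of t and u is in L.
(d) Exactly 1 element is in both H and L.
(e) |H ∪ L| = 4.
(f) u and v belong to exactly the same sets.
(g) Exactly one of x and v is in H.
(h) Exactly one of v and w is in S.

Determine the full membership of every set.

H = {x}; L = {u, v, w, x}; S = {w}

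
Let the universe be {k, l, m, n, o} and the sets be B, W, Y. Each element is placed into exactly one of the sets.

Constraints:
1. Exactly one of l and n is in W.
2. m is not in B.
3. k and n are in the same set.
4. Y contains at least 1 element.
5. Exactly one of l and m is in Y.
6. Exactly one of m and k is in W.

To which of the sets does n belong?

n: W

From (2): m ∉ B.
Suppose n ∈ B: no assignment then satisfies all the clues, so n ∉ B.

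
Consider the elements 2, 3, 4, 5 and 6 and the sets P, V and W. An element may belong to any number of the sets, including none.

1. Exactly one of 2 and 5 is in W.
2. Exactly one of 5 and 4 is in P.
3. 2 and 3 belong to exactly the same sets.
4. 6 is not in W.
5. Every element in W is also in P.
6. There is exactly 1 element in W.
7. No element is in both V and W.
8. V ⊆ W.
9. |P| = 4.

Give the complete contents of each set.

P = {2, 3, 5, 6}; V = {}; W = {5}

From (4): 6 ∉ W.
(8) contrapositive: 6 ∉ V.
Suppose 2 ∉ P: no assignment then satisfies all the clues, so 2 ∈ P.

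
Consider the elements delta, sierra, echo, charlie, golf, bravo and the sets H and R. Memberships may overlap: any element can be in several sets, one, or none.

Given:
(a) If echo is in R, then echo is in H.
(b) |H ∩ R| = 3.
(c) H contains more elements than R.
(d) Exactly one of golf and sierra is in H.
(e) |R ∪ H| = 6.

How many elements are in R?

4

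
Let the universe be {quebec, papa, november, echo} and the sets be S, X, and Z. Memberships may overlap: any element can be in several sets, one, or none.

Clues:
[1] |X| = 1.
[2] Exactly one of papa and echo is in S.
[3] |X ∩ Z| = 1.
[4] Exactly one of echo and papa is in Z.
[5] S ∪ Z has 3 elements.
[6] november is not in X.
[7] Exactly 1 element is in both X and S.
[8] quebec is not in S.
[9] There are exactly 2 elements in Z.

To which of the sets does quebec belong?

quebec: Z

From (6): november ∉ X.
From (8): quebec ∉ S.
Suppose quebec ∈ X: no assignment then satisfies all the clues, so quebec ∉ X.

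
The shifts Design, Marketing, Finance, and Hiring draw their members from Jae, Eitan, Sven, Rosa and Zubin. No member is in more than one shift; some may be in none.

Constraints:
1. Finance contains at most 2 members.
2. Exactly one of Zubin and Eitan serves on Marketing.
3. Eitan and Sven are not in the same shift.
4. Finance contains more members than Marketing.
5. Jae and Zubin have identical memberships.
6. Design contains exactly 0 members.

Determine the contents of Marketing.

Marketing = {Eitan}

(6): Design already has 0, so the rest are out.
Suppose Jae ∈ Marketing: no assignment then satisfies all the clues, so Jae ∉ Marketing.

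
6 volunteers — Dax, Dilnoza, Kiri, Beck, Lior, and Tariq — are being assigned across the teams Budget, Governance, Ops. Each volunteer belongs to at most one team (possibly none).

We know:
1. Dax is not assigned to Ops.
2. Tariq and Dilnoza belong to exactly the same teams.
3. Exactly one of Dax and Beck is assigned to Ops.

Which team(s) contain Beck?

Beck: Ops

From (1): Dax ∉ Ops.
(3) (exactly one): Beck ∈ Ops.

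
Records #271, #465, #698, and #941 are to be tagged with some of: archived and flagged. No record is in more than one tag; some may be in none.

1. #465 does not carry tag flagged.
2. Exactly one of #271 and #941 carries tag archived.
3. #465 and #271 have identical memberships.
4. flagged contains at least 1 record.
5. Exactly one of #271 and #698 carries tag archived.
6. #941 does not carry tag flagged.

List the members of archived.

archived = {#271, #465}

From (1): #465 ∉ flagged.
From (6): #941 ∉ flagged.
(3): #271 matches #465: #271 ∉ flagged.
(4): only 1 candidates remain for flagged, so all are in.
(5) (exactly one): #271 ∈ archived.
(2) (exactly one): #941 ∉ archived.
(3): #465 matches #271: #465 ∈ archived.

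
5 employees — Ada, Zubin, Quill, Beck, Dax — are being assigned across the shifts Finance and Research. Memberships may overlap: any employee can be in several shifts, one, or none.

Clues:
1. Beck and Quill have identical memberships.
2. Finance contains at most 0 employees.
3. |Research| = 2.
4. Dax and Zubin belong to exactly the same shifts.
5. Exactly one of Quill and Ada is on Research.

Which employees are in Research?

Research = {Beck, Quill}

(2): Finance already has 0, so the rest are out.
Suppose Ada ∈ Research: no assignment then satisfies all the clues, so Ada ∉ Research.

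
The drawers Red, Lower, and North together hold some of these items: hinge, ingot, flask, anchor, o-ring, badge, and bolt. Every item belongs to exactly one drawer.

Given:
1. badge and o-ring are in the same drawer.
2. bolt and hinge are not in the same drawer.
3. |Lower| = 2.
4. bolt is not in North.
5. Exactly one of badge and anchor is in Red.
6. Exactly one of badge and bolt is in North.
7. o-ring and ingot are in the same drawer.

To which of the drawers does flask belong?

flask: Lower

From (4): bolt ∉ North.
(6) (exactly one): badge ∈ North.
(1): o-ring matches badge: o-ring ∉ Red.
(1): o-ring matches badge: o-ring ∉ Lower.
(1): o-ring matches badge: o-ring ∈ North.
(5) (exactly one): anchor ∈ Red.
(7): ingot matches o-ring: ingot ∉ Red.
(7): ingot matches o-ring: ingot ∉ Lower.
(7): ingot matches o-ring: ingot ∈ North.
Suppose flask ∈ Red: no assignment then satisfies all the clues, so flask ∉ Red.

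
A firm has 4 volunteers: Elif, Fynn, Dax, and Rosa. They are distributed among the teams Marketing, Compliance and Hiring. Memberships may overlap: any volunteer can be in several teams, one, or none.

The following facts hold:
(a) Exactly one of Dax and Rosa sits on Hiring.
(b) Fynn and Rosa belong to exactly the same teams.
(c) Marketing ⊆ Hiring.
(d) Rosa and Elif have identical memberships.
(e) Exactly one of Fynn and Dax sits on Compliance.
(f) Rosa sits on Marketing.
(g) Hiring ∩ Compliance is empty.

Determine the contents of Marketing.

From (f): Rosa ∈ Marketing.
(b): Fynn matches Rosa: Fynn ∈ Marketing.
(c) with Fynn ∈ Marketing: Fynn ∈ Hiring.
(c) with Rosa ∈ Marketing: Rosa ∈ Hiring.
(d): Elif matches Rosa: Elif ∈ Marketing.
(d): Elif matches Rosa: Elif ∈ Hiring.
(g) (disjoint): Elif ∉ Compliance.
(g) (disjoint): Fynn ∉ Compliance.
(g) (disjoint): Rosa ∉ Compliance.
(a) (exactly one): Dax ∉ Hiring.
(c) contrapositive: Dax ∉ Marketing.
(e) (exactly one): Dax ∈ Compliance.

Marketing = {Elif, Fynn, Rosa}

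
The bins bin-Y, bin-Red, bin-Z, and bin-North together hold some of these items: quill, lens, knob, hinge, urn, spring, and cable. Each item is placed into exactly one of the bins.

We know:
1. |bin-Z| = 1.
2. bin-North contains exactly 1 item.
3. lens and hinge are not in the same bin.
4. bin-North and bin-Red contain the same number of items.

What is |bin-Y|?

4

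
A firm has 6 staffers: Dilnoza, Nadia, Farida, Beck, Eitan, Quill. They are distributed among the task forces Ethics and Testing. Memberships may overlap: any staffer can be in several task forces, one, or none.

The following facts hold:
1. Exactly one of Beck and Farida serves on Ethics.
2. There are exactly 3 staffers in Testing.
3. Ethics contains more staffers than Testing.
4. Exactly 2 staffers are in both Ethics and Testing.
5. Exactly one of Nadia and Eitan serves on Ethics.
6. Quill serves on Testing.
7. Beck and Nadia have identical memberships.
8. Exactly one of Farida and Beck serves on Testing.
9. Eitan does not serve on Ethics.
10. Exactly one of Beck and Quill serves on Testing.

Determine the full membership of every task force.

Ethics = {Beck, Dilnoza, Nadia, Quill}; Testing = {Dilnoza, Farida, Quill}

From (6): Quill ∈ Testing.
From (9): Eitan ∉ Ethics.
(5) (exactly one): Nadia ∈ Ethics.
(7): Beck matches Nadia: Beck ∈ Ethics.
(10) (exactly one): Beck ∉ Testing.
(1) (exactly one): Farida ∉ Ethics.
(7): Nadia matches Beck: Nadia ∉ Testing.
(8) (exactly one): Farida ∈ Testing.
Suppose Dilnoza ∉ Ethics: no assignment then satisfies all the clues, so Dilnoza ∈ Ethics.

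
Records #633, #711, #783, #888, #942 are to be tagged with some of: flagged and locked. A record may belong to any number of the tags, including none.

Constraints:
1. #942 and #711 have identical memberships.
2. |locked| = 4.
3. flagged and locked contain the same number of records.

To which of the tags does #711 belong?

#711: flagged, locked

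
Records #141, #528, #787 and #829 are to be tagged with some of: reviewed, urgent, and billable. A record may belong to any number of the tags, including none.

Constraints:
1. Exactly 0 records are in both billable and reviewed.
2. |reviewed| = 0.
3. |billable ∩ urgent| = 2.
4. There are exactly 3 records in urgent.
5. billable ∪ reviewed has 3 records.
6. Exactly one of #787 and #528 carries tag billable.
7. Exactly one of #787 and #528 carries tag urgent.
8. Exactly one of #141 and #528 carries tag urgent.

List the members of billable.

billable = {#141, #528, #829}

(2): reviewed already has 0, so the rest are out.
Suppose #141 ∉ billable: no assignment then satisfies all the clues, so #141 ∈ billable.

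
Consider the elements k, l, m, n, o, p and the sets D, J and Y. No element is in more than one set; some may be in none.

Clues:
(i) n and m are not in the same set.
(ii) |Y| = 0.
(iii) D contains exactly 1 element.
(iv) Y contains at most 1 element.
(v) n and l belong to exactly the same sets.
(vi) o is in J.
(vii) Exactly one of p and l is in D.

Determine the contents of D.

D = {p}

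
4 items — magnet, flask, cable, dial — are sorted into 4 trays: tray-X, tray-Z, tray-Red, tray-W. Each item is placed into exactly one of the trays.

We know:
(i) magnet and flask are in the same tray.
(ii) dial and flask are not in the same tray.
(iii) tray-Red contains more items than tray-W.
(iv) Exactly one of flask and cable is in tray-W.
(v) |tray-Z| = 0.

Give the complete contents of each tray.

tray-X = {dial}; tray-Z = {}; tray-Red = {flask, magnet}; tray-W = {cable}

(v): tray-Z already has 0, so the rest are out.
Suppose magnet ∈ tray-X: no assignment then satisfies all the clues, so magnet ∉ tray-X.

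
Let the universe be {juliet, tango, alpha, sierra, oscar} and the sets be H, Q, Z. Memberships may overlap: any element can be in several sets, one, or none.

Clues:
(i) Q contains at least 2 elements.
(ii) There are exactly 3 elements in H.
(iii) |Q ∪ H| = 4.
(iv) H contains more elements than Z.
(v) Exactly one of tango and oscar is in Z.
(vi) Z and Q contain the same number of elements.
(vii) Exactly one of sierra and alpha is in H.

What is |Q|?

2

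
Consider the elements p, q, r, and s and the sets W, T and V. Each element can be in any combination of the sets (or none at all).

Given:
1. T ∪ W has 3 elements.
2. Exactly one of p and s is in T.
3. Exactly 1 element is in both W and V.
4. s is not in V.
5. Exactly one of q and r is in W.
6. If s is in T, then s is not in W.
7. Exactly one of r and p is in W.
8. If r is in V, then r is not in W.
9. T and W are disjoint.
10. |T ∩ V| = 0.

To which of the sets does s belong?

s: T

From (4): s ∉ V.
Suppose s ∈ W: no assignment then satisfies all the clues, so s ∉ W.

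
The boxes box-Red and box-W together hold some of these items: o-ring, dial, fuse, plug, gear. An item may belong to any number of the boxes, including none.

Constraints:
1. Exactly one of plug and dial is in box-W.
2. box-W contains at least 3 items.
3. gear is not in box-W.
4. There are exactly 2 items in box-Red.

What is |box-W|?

3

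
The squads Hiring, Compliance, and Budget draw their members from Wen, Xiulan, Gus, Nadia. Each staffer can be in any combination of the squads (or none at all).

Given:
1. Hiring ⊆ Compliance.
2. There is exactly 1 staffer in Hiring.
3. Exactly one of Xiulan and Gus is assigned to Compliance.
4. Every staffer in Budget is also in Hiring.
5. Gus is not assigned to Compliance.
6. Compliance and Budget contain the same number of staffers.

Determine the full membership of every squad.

Hiring = {Xiulan}; Compliance = {Xiulan}; Budget = {Xiulan}

From (5): Gus ∉ Compliance.
(1) contrapositive: Gus ∉ Hiring.
(3) (exactly one): Xiulan ∈ Compliance.
(4) contrapositive: Gus ∉ Budget.
Suppose Wen ∈ Hiring: no assignment then satisfies all the clues, so Wen ∉ Hiring.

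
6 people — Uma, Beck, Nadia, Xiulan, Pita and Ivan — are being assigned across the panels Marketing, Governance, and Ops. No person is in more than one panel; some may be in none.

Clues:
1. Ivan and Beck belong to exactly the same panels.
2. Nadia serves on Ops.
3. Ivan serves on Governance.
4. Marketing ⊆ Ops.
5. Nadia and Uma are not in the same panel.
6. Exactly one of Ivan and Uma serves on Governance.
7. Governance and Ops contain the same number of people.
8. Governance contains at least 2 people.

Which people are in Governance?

Governance = {Beck, Ivan}

From (2): Nadia ∈ Ops.
From (3): Ivan ∈ Governance.
(1): Beck matches Ivan: Beck ∉ Marketing.
(1): Beck matches Ivan: Beck ∈ Governance.
(5): Uma ∉ Ops.
(6) (exactly one): Uma ∉ Governance.
(4) contrapositive: Uma ∉ Marketing.
Suppose Xiulan ∈ Governance: no assignment then satisfies all the clues, so Xiulan ∉ Governance.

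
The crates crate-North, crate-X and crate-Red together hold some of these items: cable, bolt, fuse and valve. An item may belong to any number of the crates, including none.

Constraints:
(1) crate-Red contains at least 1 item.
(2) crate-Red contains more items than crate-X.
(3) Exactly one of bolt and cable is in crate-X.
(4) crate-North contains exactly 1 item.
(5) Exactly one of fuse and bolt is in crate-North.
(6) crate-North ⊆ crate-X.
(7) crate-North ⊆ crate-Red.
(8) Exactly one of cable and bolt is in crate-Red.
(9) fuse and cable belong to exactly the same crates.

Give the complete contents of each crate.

crate-North = {bolt}; crate-X = {bolt}; crate-Red = {bolt, valve}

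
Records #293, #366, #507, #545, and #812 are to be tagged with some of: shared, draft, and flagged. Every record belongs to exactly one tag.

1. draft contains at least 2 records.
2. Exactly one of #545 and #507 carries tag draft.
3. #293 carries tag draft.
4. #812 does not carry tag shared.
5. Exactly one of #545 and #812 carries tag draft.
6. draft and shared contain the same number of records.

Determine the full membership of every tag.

shared = {#366, #507}; draft = {#293, #545}; flagged = {#812}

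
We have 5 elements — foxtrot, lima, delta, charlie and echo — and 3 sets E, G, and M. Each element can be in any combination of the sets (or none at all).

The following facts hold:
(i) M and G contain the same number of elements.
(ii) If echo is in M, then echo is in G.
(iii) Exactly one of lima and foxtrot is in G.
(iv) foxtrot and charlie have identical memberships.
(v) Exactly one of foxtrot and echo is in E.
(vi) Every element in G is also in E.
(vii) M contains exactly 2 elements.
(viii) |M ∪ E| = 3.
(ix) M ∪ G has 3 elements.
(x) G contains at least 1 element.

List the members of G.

G = {echo, lima}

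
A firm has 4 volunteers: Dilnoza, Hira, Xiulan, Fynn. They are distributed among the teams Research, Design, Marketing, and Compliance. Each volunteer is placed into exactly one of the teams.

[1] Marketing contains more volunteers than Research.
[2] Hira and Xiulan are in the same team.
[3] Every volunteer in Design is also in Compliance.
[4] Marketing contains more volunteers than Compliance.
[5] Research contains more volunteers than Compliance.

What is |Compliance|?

0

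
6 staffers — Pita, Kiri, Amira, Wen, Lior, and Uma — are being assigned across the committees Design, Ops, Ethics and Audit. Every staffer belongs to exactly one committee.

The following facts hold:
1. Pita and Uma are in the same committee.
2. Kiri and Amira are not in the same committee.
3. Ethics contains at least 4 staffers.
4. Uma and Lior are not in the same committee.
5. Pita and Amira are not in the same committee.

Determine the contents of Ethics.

Ethics = {Kiri, Pita, Uma, Wen}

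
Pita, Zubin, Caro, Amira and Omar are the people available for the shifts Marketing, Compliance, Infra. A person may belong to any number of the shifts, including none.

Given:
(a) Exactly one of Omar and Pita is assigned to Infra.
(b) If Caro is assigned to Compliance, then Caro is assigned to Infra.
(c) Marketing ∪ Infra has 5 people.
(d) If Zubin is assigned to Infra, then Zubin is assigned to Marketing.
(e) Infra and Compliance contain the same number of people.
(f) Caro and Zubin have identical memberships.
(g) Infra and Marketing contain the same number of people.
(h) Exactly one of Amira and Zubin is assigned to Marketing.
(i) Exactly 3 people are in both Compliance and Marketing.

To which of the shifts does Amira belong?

Amira: Compliance, Infra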